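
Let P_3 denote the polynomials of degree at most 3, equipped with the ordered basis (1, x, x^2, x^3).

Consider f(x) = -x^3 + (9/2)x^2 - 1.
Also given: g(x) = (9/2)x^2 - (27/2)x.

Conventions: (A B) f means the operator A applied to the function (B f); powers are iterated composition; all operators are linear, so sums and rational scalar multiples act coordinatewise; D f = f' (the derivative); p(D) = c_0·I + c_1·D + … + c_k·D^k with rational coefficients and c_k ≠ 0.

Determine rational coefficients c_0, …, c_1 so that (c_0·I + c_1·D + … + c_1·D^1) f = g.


D^0 f = -x^3 + (9/2)x^2 - 1
D^1 f = -3x^2 + 9x
matching coefficients of g against c_0 f + c_1 Df + … from the top degree down determines the c_i
solution: c_0 = 0, c_1 = -3/2

p(D) = -(3/2)·D, i.e. c_0 = 0, c_1 = -3/2


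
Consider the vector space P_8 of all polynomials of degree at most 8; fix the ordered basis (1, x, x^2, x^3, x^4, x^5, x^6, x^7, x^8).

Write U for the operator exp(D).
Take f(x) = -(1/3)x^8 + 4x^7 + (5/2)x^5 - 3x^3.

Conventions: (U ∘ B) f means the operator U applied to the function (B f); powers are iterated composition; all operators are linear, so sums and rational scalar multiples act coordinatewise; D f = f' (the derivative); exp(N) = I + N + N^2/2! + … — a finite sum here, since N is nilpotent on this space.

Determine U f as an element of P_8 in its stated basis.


g(x) = -(1/3)x^8 + (4/3)x^7 + (56/3)x^6 + (407/6)x^5 + (775/6)x^4 + (430/3)x^3 + (272/3)x^2 + (173/6)x + 19/6

order-1 term: -(8/3)x^7 + 28x^6 + (25/2)x^4 - 9x^2
order-2 term: -(28/3)x^6 + 84x^5 + 25x^3 - 9x
order-3 term: -(56/3)x^5 + 140x^4 + 25x^2 - 3
order-4 term: -(70/3)x^4 + 140x^3 + (25/2)x
order-5 term: -(56/3)x^3 + 84x^2 + 5/2
order-6 term: -(28/3)x^2 + 28x
order-7 term: -(8/3)x + 4
order-8 term: -1/3
the series for exp(D) f terminates at order 8
exp(D) f = -(1/3)x^8 + (4/3)x^7 + (56/3)x^6 + (407/6)x^5 + (775/6)x^4 + (430/3)x^3 + (272/3)x^2 + (173/6)x + 19/6


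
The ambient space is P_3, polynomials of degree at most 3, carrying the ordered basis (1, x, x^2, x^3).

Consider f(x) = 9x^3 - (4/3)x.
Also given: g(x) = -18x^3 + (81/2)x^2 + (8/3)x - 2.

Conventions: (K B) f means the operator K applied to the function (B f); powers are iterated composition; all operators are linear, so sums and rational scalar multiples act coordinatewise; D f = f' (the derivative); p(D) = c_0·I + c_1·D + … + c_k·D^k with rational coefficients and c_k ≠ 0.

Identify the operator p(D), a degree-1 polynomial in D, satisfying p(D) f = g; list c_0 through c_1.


D^0 f = 9x^3 - (4/3)x
D^1 f = 27x^2 - 4/3
matching coefficients of g against c_0 f + c_1 Df + … from the top degree down determines the c_i
solution: c_0 = -2, c_1 = 3/2

c_0 = -2, c_1 = 3/2


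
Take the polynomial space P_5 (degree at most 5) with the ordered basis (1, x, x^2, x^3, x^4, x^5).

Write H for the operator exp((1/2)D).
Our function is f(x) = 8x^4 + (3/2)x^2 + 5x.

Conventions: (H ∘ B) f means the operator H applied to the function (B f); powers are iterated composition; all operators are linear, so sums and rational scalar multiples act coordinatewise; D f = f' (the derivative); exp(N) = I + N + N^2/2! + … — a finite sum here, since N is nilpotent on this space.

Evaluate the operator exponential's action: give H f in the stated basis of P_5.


order-1 term: 16x^3 + (3/2)x + 5/2
order-2 term: 12x^2 + 3/8
order-3 term: 4x
order-4 term: 1/2
the series for exp((1/2)D) f terminates at order 4
exp((1/2)D) f = 8x^4 + 16x^3 + (27/2)x^2 + (21/2)x + 27/8

the result is g(x) = 8x^4 + 16x^3 + (27/2)x^2 + (21/2)x + 27/8


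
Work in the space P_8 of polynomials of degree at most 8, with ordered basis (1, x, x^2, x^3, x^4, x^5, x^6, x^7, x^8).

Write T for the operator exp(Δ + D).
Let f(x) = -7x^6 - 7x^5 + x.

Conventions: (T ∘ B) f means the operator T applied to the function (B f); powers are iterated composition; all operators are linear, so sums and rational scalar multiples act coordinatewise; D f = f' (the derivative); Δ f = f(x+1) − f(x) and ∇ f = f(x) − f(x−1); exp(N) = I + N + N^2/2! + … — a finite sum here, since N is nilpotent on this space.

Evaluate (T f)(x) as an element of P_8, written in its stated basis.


the image equals g(x) = -7x^6 - 91x^5 - 595x^4 - 2450x^3 - 6510x^2 - 10345x - 7558

order-1 term: -84x^5 - 175x^4 - 210x^3 - 175x^2 - 77x - 12
order-2 term: -420x^4 - 1120x^3 - 1575x^2 - 1225x - 399
order-3 term: -1120x^3 - 3080x^2 - 3780x - 1855
order-4 term: -1680x^2 - 3920x - 2940
order-5 term: -1344x - 1904
order-6 term: -448
the series for exp(Δ + D) f terminates at order 6
exp(Δ + D) f = -7x^6 - 91x^5 - 595x^4 - 2450x^3 - 6510x^2 - 10345x - 7558


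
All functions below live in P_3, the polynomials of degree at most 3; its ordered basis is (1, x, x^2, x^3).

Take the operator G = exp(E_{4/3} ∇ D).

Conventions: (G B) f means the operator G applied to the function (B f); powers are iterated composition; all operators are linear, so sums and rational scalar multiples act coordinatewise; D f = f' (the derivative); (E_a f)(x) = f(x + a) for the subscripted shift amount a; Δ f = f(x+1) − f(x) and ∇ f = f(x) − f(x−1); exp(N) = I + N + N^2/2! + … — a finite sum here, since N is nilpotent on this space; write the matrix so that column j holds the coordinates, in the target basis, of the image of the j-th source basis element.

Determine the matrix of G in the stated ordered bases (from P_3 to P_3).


image of 1: 1
image of x: x
image of x^2: x^2 + 2
image of x^3: x^3 + 6x + 5
each image's coordinates form column j of the matrix

the matrix is [[1, 0, 2, 5]; [0, 1, 0, 6]; [0, 0, 1, 0]; [0, 0, 0, 1]] (rows listed top to bottom)


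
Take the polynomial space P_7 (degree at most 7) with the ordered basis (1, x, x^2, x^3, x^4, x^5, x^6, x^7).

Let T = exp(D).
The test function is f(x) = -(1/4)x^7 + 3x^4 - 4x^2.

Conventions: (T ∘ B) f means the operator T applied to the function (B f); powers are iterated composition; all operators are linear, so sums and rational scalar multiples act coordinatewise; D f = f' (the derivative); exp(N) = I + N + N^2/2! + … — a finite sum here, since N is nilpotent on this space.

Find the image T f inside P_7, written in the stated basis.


g(x) = -(1/4)x^7 - (7/4)x^6 - (21/4)x^5 - (23/4)x^4 + (13/4)x^3 + (35/4)x^2 + (9/4)x - 5/4

order-1 term: -(7/4)x^6 + 12x^3 - 8x
order-2 term: -(21/4)x^5 + 18x^2 - 4
order-3 term: -(35/4)x^4 + 12x
order-4 term: -(35/4)x^3 + 3
order-5 term: -(21/4)x^2
order-6 term: -(7/4)x
order-7 term: -1/4
the series for exp(D) f terminates at order 7
exp(D) f = -(1/4)x^7 - (7/4)x^6 - (21/4)x^5 - (23/4)x^4 + (13/4)x^3 + (35/4)x^2 + (9/4)x - 5/4


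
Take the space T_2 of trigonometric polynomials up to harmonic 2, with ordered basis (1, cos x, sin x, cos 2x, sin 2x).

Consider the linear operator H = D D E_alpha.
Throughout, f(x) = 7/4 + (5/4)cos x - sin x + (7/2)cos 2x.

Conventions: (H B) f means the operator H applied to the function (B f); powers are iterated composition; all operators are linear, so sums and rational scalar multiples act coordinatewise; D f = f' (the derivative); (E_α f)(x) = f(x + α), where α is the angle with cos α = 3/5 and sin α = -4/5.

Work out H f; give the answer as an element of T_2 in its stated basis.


the result is g(x) = -(31/20)cos x - (2/5)sin x + (98/25)cos 2x - (336/25)sin 2x

E_alpha f = 7/4 + (31/20)cos x + (2/5)sin x - (49/50)cos 2x + (84/25)sin 2x
D E_alpha f = (2/5)cos x - (31/20)sin x + (168/25)cos 2x + (49/25)sin 2x
D D E_alpha f = -(31/20)cos x - (2/5)sin x + (98/25)cos 2x - (336/25)sin 2x


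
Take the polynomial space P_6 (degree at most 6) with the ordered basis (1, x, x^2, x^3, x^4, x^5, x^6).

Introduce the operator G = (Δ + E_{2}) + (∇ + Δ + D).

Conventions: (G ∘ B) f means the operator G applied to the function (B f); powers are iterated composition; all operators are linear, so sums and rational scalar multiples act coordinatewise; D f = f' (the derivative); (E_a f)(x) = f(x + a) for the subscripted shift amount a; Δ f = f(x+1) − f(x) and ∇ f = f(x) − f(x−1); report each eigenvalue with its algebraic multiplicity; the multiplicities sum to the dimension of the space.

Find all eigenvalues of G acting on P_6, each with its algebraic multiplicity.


λ = 1 (multiplicity 7)

image of 1: 1
image of x: x + 6
image of x^2: x^2 + 12x + 5
image of x^3: x^3 + 18x^2 + 15x + 11
image of x^4: x^4 + 24x^3 + 30x^2 + 44x + 17
image of x^5: x^5 + 30x^4 + 50x^3 + 110x^2 + 85x + 35
image of x^6: x^6 + 36x^5 + 75x^4 + 220x^3 + 255x^2 + 210x + 65
the matrix is upper triangular; its diagonal is (1, 1, 1, 1, 1, 1, 1)
for a triangular matrix the eigenvalues are the diagonal entries, with algebraic multiplicity their repetition count


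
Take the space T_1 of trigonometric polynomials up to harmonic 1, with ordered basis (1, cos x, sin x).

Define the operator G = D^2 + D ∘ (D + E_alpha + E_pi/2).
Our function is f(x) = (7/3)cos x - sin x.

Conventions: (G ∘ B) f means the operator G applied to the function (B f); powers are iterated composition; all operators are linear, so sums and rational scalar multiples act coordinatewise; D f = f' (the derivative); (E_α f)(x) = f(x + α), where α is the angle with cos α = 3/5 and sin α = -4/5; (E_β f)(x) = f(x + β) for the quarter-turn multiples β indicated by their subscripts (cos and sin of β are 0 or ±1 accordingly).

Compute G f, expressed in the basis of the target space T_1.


D f = -cos x - (7/3)sin x
D D f = -(7/3)cos x + sin x
D f = -cos x - (7/3)sin x
E_alpha f = (11/5)cos x + (19/15)sin x
E_pi/2 f = -cos x - (7/3)sin x
(D + E_alpha + E_pi/2) f = (1/5)cos x - (17/5)sin x
D (D + E_alpha + E_pi/2) f = -(17/5)cos x - (1/5)sin x
(D^2 + D ∘ (D + E_alpha + E_pi/2)) f = -(86/15)cos x + (4/5)sin x

g(x) = -(86/15)cos x + (4/5)sin x


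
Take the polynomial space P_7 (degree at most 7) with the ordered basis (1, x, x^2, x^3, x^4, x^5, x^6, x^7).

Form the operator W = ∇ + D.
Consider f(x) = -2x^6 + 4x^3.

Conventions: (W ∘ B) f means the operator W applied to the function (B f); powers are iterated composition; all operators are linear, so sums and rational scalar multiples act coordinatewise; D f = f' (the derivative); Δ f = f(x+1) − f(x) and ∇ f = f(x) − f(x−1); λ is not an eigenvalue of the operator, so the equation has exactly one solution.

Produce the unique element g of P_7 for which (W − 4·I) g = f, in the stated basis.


write g with unknown coordinates in the stated basis and equate coefficients in (W − 4·I) g = f
solving from the highest basis element down gives g = (1/2)x^6 + (3/2)x^5 + (15/8)x^4 + (3/2)x^3 + (21/16)x^2 + (15/16)x + 19/64
check: W g = 6x^5 + (15/2)x^4 + 10x^3 + (21/4)x^2 + (15/4)x + 19/16
so W g − 4·g = -2x^6 + 4x^3 = f ✓

the image equals g(x) = (1/2)x^6 + (3/2)x^5 + (15/8)x^4 + (3/2)x^3 + (21/16)x^2 + (15/16)x + 19/64


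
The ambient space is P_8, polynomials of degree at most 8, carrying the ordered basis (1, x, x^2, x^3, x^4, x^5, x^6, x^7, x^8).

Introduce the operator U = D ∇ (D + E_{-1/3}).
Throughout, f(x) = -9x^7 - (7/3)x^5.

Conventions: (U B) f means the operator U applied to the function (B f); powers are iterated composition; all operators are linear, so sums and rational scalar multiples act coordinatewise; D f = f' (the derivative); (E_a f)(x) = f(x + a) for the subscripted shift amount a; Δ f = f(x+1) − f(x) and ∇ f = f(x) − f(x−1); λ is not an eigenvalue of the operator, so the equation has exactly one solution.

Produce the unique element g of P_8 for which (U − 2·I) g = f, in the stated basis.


the result is g(x) = (9/2)x^7 + (287/3)x^5 + (315/4)x^4 + (2240/3)x^3 + (13825/12)x^2 + (30331/18)x + 264089/162

write g with unknown coordinates in the stated basis and equate coefficients in (U − 2·I) g = f
solving from the highest basis element down gives g = (9/2)x^7 + (287/3)x^5 + (315/4)x^4 + (2240/3)x^3 + (13825/12)x^2 + (30331/18)x + 264089/162
check: U g = 189x^5 + (315/2)x^4 + (4480/3)x^3 + (13825/6)x^2 + (30331/9)x + 264089/81
so U g − 2·g = -9x^7 - (7/3)x^5 = f ✓


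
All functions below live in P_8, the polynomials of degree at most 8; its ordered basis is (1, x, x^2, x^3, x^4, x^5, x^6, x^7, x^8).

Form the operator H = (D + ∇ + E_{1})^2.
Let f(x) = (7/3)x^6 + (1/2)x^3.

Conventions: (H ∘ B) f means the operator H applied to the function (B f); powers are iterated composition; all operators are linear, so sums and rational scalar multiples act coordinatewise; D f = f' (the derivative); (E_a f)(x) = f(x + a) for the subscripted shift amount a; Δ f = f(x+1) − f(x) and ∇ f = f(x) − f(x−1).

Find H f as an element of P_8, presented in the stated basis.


D f = 14x^5 + (3/2)x^2
∇ f = 14x^5 - 35x^4 + (140/3)x^3 - (67/2)x^2 + (25/2)x - 11/6
E_{1} f = (7/3)x^6 + 14x^5 + 35x^4 + (283/6)x^3 + (73/2)x^2 + (31/2)x + 17/6
(D + ∇ + E_{1}) f = (7/3)x^6 + 42x^5 + (563/6)x^3 + (9/2)x^2 + 28x + 1
D (D + ∇ + E_{1}) f = 14x^5 + 210x^4 + (563/2)x^2 + 9x + 28
∇ (D + ∇ + E_{1}) f = 14x^5 + 175x^4 - (1120/3)x^3 + (1333/2)x^2 - (937/2)x + 157
E_{1} (D + ∇ + E_{1}) f = (7/3)x^6 + 56x^5 + 245x^4 + (1121/2)x^3 + 741x^2 + (1085/2)x + 515/3
(D + ∇ + E_{1}) (D + ∇ + E_{1}) f = (7/3)x^6 + 84x^5 + 630x^4 + (1123/6)x^3 + 1689x^2 + 83x + 1070/3

the result is g(x) = (7/3)x^6 + 84x^5 + 630x^4 + (1123/6)x^3 + 1689x^2 + 83x + 1070/3


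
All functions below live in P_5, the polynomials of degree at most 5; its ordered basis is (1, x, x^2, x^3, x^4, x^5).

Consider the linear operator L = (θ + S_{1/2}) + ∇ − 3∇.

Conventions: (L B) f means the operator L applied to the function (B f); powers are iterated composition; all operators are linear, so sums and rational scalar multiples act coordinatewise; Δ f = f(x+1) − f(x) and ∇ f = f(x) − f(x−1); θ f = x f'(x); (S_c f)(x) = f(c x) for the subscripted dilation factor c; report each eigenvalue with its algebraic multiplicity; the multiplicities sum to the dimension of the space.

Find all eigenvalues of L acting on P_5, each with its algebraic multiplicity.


image of 1: 1
image of x: (3/2)x - 2
image of x^2: (9/4)x^2 - 4x + 2
image of x^3: (25/8)x^3 - 6x^2 + 6x - 2
image of x^4: (65/16)x^4 - 8x^3 + 12x^2 - 8x + 2
image of x^5: (161/32)x^5 - 10x^4 + 20x^3 - 20x^2 + 10x - 2
the matrix is upper triangular; its diagonal is (1, 3/2, 9/4, 25/8, 65/16, 161/32)
for a triangular matrix the eigenvalues are the diagonal entries, with algebraic multiplicity their repetition count

λ = 1 (multiplicity 1), λ = 3/2 (multiplicity 1), λ = 9/4 (multiplicity 1), λ = 25/8 (multiplicity 1), λ = 65/16 (multiplicity 1), λ = 161/32 (multiplicity 1)


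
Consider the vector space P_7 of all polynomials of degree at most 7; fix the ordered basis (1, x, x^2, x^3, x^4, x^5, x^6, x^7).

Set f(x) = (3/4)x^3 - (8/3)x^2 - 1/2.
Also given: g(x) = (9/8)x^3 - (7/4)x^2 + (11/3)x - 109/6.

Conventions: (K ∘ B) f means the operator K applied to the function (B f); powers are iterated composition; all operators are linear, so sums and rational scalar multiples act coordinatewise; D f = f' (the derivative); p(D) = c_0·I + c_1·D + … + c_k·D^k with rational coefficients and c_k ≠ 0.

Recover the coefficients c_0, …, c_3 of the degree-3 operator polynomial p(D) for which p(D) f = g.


D^0 f = (3/4)x^3 - (8/3)x^2 - 1/2
D^1 f = (9/4)x^2 - (16/3)x
D^2 f = (9/2)x - 16/3
D^3 f = 9/2
matching coefficients of g against c_0 f + c_1 Df + … from the top degree down determines the c_i
solution: c_0 = 3/2, c_1 = 1, c_2 = 2, c_3 = -3/2

p(D) = (3/2)·I + D + 2·D^2 − (3/2)·D^3, i.e. c_0 = 3/2, c_1 = 1, c_2 = 2, c_3 = -3/2


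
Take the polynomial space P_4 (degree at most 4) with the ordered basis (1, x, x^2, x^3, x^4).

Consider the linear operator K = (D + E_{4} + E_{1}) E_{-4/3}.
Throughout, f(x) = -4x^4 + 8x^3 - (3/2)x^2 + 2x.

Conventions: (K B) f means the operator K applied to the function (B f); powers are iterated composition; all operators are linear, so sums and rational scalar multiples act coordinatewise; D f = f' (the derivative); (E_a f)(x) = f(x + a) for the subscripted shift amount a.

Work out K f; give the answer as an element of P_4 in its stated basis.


the result is g(x) = -8x^4 - (112/3)x^3 - (97/3)x^2 - (7690/27)x + 4781/162

E_{-4/3} f = -4x^4 + (88/3)x^3 - (457/6)x^2 + (2338/27)x - 2992/81
D E_{-4/3} f = -16x^3 + 88x^2 - (457/3)x + 2338/27
E_{4} E_{-4/3} f = -4x^4 - (104/3)x^3 - (649/6)x^2 - (3746/27)x - 4528/81
E_{1} E_{-4/3} f = -4x^4 + (40/3)x^3 - (73/6)x^2 + (169/27)x - 191/162
(D + E_{4} + E_{1}) E_{-4/3} f = -8x^4 - (112/3)x^3 - (97/3)x^2 - (7690/27)x + 4781/162


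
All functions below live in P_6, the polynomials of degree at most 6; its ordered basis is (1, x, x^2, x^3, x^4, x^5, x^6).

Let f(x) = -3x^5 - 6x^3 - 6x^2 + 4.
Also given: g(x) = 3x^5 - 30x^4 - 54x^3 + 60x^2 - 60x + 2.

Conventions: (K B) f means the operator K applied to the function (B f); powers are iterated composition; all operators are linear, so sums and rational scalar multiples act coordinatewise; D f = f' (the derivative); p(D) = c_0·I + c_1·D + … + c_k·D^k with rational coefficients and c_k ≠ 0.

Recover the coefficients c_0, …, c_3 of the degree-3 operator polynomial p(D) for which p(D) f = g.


D^0 f = -3x^5 - 6x^3 - 6x^2 + 4
D^1 f = -15x^4 - 18x^2 - 12x
D^2 f = -60x^3 - 36x - 12
D^3 f = -180x^2 - 36
matching coefficients of g against c_0 f + c_1 Df + … from the top degree down determines the c_i
solution: c_0 = -1, c_1 = 2, c_2 = 1, c_3 = -1/2

p(D) = -I + 2·D + D^2 − (1/2)·D^3, i.e. c_0 = -1, c_1 = 2, c_2 = 1, c_3 = -1/2


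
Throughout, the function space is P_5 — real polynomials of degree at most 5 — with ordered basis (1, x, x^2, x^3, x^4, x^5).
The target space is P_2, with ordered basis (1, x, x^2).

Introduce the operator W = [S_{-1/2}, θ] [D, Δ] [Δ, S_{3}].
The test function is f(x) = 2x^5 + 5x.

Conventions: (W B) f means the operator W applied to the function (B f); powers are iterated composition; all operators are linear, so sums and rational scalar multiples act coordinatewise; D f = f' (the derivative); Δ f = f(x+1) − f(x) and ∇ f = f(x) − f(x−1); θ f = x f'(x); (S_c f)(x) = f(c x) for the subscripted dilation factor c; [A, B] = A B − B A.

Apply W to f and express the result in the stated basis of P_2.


the image equals g(x) = 0

S_{3} f = 486x^5 + 15x
Δ S_{3} f = 2430x^4 + 4860x^3 + 4860x^2 + 2430x + 501
Δ f = 10x^4 + 20x^3 + 20x^2 + 10x + 7
S_{3} Δ f = 810x^4 + 540x^3 + 180x^2 + 30x + 7
[Δ, S_{3}] f = 1620x^4 + 4320x^3 + 4680x^2 + 2400x + 494
Δ [Δ, S_{3}] f = 6480x^3 + 22680x^2 + 28800x + 13020
D Δ [Δ, S_{3}] f = 19440x^2 + 45360x + 28800
D [Δ, S_{3}] f = 6480x^3 + 12960x^2 + 9360x + 2400
Δ D [Δ, S_{3}] f = 19440x^2 + 45360x + 28800
[D, Δ] [Δ, S_{3}] f = 0
θ [D, Δ] [Δ, S_{3}] f = 0
S_{-1/2} θ [D, Δ] [Δ, S_{3}] f = 0
S_{-1/2} [D, Δ] [Δ, S_{3}] f = 0
θ S_{-1/2} [D, Δ] [Δ, S_{3}] f = 0
[S_{-1/2}, θ] [D, Δ] [Δ, S_{3}] f = 0


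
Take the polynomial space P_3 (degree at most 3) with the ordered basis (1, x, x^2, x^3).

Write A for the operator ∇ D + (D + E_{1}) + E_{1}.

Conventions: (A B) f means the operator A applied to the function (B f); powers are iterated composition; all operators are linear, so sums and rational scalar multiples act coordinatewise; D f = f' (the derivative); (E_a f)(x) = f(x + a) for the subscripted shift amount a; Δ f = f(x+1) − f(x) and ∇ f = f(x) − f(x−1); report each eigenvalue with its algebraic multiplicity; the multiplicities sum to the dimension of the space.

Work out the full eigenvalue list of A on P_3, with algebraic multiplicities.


image of 1: 2
image of x: 2x + 3
image of x^2: 2x^2 + 6x + 4
image of x^3: 2x^3 + 9x^2 + 12x - 1
the matrix is upper triangular; its diagonal is (2, 2, 2, 2)
for a triangular matrix the eigenvalues are the diagonal entries, with algebraic multiplicity their repetition count

λ = 2 (multiplicity 4)


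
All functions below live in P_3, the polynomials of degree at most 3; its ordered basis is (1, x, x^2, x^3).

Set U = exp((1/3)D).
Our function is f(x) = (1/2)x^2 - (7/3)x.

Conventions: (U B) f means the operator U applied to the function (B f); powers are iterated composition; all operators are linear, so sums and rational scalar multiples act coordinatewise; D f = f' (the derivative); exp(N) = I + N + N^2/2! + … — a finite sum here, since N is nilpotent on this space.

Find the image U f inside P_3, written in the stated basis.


order-1 term: (1/3)x - 7/9
order-2 term: 1/18
the series for exp((1/3)D) f terminates at order 2
exp((1/3)D) f = (1/2)x^2 - 2x - 13/18

the image equals g(x) = (1/2)x^2 - 2x - 13/18


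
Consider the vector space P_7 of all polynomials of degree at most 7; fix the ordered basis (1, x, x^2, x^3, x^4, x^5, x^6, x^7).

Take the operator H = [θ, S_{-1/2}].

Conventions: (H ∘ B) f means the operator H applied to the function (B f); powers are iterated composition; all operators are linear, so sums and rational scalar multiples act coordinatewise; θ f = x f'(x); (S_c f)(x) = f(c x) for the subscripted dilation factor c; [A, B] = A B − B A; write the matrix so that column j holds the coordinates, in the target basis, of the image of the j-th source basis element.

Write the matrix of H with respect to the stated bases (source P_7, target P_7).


the matrix is [[0, 0, 0, 0, 0, 0, 0, 0]; [0, 0, 0, 0, 0, 0, 0, 0]; [0, 0, 0, 0, 0, 0, 0, 0]; [0, 0, 0, 0, 0, 0, 0, 0]; [0, 0, 0, 0, 0, 0, 0, 0]; [0, 0, 0, 0, 0, 0, 0, 0]; [0, 0, 0, 0, 0, 0, 0, 0]; [0, 0, 0, 0, 0, 0, 0, 0]] (rows listed top to bottom)

image of 1: 0
image of x: 0
image of x^2: 0
image of x^3: 0
image of x^4: 0
image of x^5: 0
image of x^6: 0
image of x^7: 0
each image's coordinates form column j of the matrix


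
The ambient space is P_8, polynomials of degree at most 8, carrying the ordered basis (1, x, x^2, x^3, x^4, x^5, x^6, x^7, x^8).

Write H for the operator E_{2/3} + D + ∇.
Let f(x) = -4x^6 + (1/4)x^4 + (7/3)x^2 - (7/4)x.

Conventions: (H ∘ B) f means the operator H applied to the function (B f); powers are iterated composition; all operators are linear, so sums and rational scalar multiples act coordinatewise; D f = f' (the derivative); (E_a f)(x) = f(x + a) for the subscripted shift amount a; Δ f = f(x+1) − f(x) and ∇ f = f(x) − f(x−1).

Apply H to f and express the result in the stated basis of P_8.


the result is g(x) = -4x^6 - 64x^5 + (403/12)x^4 - (2728/27)x^3 + (2681/54)x^2 - (4915/324)x - 7333/2916

E_{2/3} f = -4x^6 - 16x^5 - (317/12)x^4 - (622/27)x^3 - (239/27)x^2 - (487/324)x - 629/1458
D f = -24x^5 + x^3 + (14/3)x - 7/4
∇ f = -24x^5 + 60x^4 - 79x^3 + (117/2)x^2 - (55/3)x - 1/3
(E_{2/3} + D + ∇) f = -4x^6 - 64x^5 + (403/12)x^4 - (2728/27)x^3 + (2681/54)x^2 - (4915/324)x - 7333/2916


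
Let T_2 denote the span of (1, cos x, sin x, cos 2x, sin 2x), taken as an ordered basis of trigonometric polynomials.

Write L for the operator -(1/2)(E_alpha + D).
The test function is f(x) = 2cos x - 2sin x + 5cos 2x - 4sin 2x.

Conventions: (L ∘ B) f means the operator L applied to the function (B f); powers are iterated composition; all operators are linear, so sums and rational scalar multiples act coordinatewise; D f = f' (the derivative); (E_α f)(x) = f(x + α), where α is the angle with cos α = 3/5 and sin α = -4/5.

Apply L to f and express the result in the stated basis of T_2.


E_alpha f = (14/5)cos x + (2/5)sin x + (61/25)cos 2x + (148/25)sin 2x
D f = -2cos x - 2sin x - 8cos 2x - 10sin 2x
(E_alpha + D) f = (4/5)cos x - (8/5)sin x - (139/25)cos 2x - (102/25)sin 2x
(-(1/2)(E_alpha + D)) f = -(2/5)cos x + (4/5)sin x + (139/50)cos 2x + (51/25)sin 2x

the image equals g(x) = -(2/5)cos x + (4/5)sin x + (139/50)cos 2x + (51/25)sin 2x


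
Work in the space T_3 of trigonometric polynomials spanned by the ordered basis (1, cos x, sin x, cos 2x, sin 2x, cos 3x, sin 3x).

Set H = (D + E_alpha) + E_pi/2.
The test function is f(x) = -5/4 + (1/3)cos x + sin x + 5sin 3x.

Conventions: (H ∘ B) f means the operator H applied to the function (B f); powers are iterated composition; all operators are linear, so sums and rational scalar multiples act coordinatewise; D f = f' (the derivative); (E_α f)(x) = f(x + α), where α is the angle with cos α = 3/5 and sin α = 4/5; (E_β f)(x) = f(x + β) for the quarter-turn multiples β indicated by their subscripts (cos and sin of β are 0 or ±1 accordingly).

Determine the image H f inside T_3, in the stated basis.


D f = cos x - (1/3)sin x + 15cos 3x
E_alpha f = -5/4 + cos x + (1/3)sin x + (44/25)cos 3x - (117/25)sin 3x
(D + E_alpha) f = -5/4 + 2cos x + (419/25)cos 3x - (117/25)sin 3x
E_pi/2 f = -5/4 + cos x - (1/3)sin x - 5cos 3x
((D + E_alpha) + E_pi/2) f = -5/2 + 3cos x - (1/3)sin x + (294/25)cos 3x - (117/25)sin 3x

g(x) = -5/2 + 3cos x - (1/3)sin x + (294/25)cos 3x - (117/25)sin 3x


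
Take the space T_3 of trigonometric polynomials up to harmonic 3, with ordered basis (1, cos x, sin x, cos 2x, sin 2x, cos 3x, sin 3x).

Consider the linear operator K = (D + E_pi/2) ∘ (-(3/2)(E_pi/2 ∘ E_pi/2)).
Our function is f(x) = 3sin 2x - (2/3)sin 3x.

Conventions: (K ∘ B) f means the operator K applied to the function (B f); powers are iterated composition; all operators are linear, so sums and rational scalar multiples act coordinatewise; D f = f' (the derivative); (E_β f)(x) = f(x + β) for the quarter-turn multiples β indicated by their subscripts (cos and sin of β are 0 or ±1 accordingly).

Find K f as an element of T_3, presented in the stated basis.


g(x) = -9cos 2x + (9/2)sin 2x - 2cos 3x

E_pi/2 f = -3sin 2x + (2/3)cos 3x
E_pi/2 E_pi/2 f = 3sin 2x + (2/3)sin 3x
(-(3/2)(E_pi/2 ∘ E_pi/2)) f = -(9/2)sin 2x - sin 3x
D (-(3/2)(E_pi/2 ∘ E_pi/2)) f = -9cos 2x - 3cos 3x
E_pi/2 (-(3/2)(E_pi/2 ∘ E_pi/2)) f = (9/2)sin 2x + cos 3x
(D + E_pi/2) (-(3/2)(E_pi/2 ∘ E_pi/2)) f = -9cos 2x + (9/2)sin 2x - 2cos 3x


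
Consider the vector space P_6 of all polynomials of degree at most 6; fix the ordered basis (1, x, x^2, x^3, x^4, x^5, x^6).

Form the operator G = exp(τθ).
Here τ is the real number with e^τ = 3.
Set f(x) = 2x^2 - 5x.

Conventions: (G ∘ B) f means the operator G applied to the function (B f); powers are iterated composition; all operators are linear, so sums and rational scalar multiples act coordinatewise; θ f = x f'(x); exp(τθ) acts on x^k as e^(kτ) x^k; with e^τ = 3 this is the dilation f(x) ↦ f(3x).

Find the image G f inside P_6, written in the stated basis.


the image equals g(x) = 18x^2 - 15x

exp(τθ) x^k = e^(kτ) x^k; with e^τ = 3 this sends x^k to 3^k x^k
x ↦ 3 x
x^2 ↦ 9 x^2
applying this coordinatewise to f: exp(τθ) f = 18x^2 - 15x


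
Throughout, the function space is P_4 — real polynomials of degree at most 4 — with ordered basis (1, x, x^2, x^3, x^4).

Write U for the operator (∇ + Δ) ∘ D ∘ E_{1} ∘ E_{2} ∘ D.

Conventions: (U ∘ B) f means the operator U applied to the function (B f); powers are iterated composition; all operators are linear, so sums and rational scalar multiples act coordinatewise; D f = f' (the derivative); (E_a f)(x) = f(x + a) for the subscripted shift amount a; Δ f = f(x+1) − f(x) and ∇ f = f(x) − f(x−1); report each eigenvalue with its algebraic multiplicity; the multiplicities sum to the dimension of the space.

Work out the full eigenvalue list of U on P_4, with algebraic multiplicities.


image of 1: 0
image of x: 0
image of x^2: 0
image of x^3: 12
image of x^4: 48x + 144
the matrix is upper triangular; its diagonal is (0, 0, 0, 0, 0)
for a triangular matrix the eigenvalues are the diagonal entries, with algebraic multiplicity their repetition count

λ = 0 (multiplicity 5)


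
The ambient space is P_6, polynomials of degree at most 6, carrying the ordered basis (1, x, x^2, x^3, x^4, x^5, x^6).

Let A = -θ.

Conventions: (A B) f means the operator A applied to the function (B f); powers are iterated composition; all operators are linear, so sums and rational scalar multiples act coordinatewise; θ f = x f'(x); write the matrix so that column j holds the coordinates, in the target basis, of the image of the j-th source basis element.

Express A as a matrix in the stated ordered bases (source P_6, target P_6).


image of 1: 0
image of x: -x
image of x^2: -2x^2
image of x^3: -3x^3
image of x^4: -4x^4
image of x^5: -5x^5
image of x^6: -6x^6
each image's coordinates form column j of the matrix

the matrix is [[0, 0, 0, 0, 0, 0, 0]; [0, -1, 0, 0, 0, 0, 0]; [0, 0, -2, 0, 0, 0, 0]; [0, 0, 0, -3, 0, 0, 0]; [0, 0, 0, 0, -4, 0, 0]; [0, 0, 0, 0, 0, -5, 0]; [0, 0, 0, 0, 0, 0, -6]] (rows listed top to bottom)


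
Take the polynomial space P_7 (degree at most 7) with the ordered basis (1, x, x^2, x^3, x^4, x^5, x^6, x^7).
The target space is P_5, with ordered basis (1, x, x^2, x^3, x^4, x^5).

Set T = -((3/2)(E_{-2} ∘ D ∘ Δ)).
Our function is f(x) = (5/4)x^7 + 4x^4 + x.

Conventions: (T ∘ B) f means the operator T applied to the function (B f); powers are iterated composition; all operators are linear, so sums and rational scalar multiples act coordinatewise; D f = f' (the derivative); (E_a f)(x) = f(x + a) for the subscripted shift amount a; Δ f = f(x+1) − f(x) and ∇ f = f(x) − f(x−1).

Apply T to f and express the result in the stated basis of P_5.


Δ f = (35/4)x^6 + (105/4)x^5 + (175/4)x^4 + (239/4)x^3 + (201/4)x^2 + (99/4)x + 25/4
D Δ f = (105/2)x^5 + (525/4)x^4 + 175x^3 + (717/4)x^2 + (201/2)x + 99/4
E_{-2} D Δ f = (105/2)x^5 - (1575/4)x^4 + 1225x^3 - (7683/4)x^2 + (2967/2)x - 1757/4
((3/2)(E_{-2} ∘ D ∘ Δ)) f = (315/4)x^5 - (4725/8)x^4 + (3675/2)x^3 - (23049/8)x^2 + (8901/4)x - 5271/8
(-((3/2)(E_{-2} ∘ D ∘ Δ))) f = -(315/4)x^5 + (4725/8)x^4 - (3675/2)x^3 + (23049/8)x^2 - (8901/4)x + 5271/8

g(x) = -(315/4)x^5 + (4725/8)x^4 - (3675/2)x^3 + (23049/8)x^2 - (8901/4)x + 5271/8


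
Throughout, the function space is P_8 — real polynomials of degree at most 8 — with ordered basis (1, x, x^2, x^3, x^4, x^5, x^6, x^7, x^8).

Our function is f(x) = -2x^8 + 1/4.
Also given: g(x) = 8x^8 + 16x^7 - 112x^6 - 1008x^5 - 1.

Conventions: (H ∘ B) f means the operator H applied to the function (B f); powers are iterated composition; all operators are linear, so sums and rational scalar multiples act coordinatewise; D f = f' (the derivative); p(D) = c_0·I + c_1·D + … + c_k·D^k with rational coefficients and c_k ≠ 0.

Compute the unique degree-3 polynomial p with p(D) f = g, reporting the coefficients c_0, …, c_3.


D^0 f = -2x^8 + 1/4
D^1 f = -16x^7
D^2 f = -112x^6
D^3 f = -672x^5
matching coefficients of g against c_0 f + c_1 Df + … from the top degree down determines the c_i
solution: c_0 = -4, c_1 = -1, c_2 = 1, c_3 = 3/2

c_0 = -4, c_1 = -1, c_2 = 1, c_3 = 3/2


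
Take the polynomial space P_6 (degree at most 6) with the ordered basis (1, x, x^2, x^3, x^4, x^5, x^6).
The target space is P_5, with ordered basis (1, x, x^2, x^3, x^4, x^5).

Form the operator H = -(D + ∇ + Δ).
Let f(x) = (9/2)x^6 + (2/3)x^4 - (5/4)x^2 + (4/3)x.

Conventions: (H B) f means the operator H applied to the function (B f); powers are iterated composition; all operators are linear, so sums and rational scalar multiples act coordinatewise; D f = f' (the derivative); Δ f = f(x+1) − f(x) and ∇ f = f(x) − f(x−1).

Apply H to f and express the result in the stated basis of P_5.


D f = 27x^5 + (8/3)x^3 - (5/2)x + 4/3
∇ f = 27x^5 - (135/2)x^4 + (278/3)x^3 - (143/2)x^2 + (163/6)x - 31/12
Δ f = 27x^5 + (135/2)x^4 + (278/3)x^3 + (143/2)x^2 + (163/6)x + 21/4
(D + ∇ + Δ) f = 81x^5 + 188x^3 + (311/6)x + 4
(-(D + ∇ + Δ)) f = -81x^5 - 188x^3 - (311/6)x - 4

g(x) = -81x^5 - 188x^3 - (311/6)x - 4


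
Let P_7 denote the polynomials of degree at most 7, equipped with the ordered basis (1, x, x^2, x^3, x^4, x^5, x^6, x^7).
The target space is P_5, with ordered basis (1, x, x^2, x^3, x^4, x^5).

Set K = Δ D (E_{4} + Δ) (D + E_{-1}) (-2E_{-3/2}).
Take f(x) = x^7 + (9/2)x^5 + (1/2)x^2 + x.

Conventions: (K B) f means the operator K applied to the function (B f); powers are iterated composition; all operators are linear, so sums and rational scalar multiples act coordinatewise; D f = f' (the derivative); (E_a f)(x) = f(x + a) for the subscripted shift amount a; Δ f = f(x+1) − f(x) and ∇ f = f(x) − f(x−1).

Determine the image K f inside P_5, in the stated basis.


E_{-3/2} f = x^7 - (21/2)x^6 + (207/4)x^5 - (1215/8)x^4 + (4455/16)x^3 - (9947/32)x^2 + (12361/64)x - 6609/128
(-2E_{-3/2}) f = -2x^7 + 21x^6 - (207/2)x^5 + (1215/4)x^4 - (4455/8)x^3 + (9947/16)x^2 - (12361/32)x + 6609/64
D (-2E_{-3/2}) f = -14x^6 + 126x^5 - (1035/2)x^4 + 1215x^3 - (13365/8)x^2 + (9947/8)x - 12361/32
E_{-1} (-2E_{-3/2}) f = -2x^7 + 35x^6 - (543/2)x^5 + (4825/4)x^4 - (26375/8)x^3 + (88109/16)x^2 - (165529/32)x + 134295/64
(D + E_{-1}) (-2E_{-3/2}) f = -2x^7 + 21x^6 - (291/2)x^5 + (2755/4)x^4 - (16655/8)x^3 + (61379/16)x^2 - (125741/32)x + 109573/64
E_{4} (D + E_{-1}) (-2E_{-3/2}) f = -2x^7 - 35x^6 - (627/2)x^5 - (6645/4)x^4 - (43055/8)x^3 - (168229/16)x^2 - (365117/32)x - 338595/64
Δ (D + E_{-1}) (-2E_{-3/2}) f = -14x^6 + 84x^5 - (965/2)x^4 + 1650x^3 - (26361/8)x^2 + (14265/4)x - 51611/32
(E_{4} + Δ) (D + E_{-1}) (-2E_{-3/2}) f = -2x^7 - 49x^6 - (459/2)x^5 - (8575/4)x^4 - (29855/8)x^3 - (220951/16)x^2 - (250997/32)x - 441817/64
D (E_{4} + Δ) (D + E_{-1}) (-2E_{-3/2}) f = -14x^6 - 294x^5 - (2295/2)x^4 - 8575x^3 - (89565/8)x^2 - (220951/8)x - 250997/32
Δ D (E_{4} + Δ) (D + E_{-1}) (-2E_{-3/2}) f = -84x^5 - 1680x^4 - 7810x^3 - 35760x^2 - (217041/4)x - 48845

g(x) = -84x^5 - 1680x^4 - 7810x^3 - 35760x^2 - (217041/4)x - 48845


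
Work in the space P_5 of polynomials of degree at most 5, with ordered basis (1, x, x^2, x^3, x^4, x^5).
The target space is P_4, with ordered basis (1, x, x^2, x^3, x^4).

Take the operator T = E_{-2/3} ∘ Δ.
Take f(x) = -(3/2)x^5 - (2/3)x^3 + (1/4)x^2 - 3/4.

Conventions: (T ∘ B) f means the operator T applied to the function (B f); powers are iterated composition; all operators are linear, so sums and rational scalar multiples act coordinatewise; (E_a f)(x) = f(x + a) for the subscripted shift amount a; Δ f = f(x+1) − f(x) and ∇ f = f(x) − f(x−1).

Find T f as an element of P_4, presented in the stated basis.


Δ f = -(15/2)x^4 - 15x^3 - 17x^2 - 9x - 23/12
E_{-2/3} Δ f = -(15/2)x^4 + 5x^3 - 7x^2 + (23/9)x - 55/108

the image equals g(x) = -(15/2)x^4 + 5x^3 - 7x^2 + (23/9)x - 55/108


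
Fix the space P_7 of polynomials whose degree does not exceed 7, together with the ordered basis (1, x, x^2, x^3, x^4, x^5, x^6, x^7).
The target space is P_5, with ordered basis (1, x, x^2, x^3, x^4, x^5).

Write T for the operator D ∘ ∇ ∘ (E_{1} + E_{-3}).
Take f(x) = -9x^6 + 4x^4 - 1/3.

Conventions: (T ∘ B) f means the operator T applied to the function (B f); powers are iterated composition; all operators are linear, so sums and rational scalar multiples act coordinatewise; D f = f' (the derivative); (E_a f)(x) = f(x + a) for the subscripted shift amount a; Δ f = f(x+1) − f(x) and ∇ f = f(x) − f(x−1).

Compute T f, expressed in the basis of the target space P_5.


g(x) = -540x^4 + 3240x^3 - 20424x^2 + 46692x - 41620

E_{1} f = -9x^6 - 54x^5 - 131x^4 - 164x^3 - 111x^2 - 38x - 16/3
E_{-3} f = -9x^6 + 162x^5 - 1211x^4 + 4812x^3 - 10719x^2 + 12690x - 18712/3
(E_{1} + E_{-3}) f = -18x^6 + 108x^5 - 1342x^4 + 4648x^3 - 10830x^2 + 12652x - 18728/3
∇ (E_{1} + E_{-3}) f = -108x^5 + 810x^4 - 6808x^3 + 23346x^2 - 41620x + 29598
D ∇ (E_{1} + E_{-3}) f = -540x^4 + 3240x^3 - 20424x^2 + 46692x - 41620


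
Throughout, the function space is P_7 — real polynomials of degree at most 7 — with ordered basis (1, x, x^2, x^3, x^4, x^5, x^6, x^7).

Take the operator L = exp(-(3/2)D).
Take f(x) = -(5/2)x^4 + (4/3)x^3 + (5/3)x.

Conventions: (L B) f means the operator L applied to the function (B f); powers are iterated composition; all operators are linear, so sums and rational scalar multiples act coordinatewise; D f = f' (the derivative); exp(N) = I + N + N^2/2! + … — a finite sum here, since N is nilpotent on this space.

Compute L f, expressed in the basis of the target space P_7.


order-1 term: 15x^3 - 6x^2 - 5/2
order-2 term: -(135/4)x^2 + 9x
order-3 term: (135/4)x - 9/2
order-4 term: -405/32
the series for exp(-(3/2)D) f terminates at order 4
exp(-(3/2)D) f = -(5/2)x^4 + (49/3)x^3 - (159/4)x^2 + (533/12)x - 629/32

the result is g(x) = -(5/2)x^4 + (49/3)x^3 - (159/4)x^2 + (533/12)x - 629/32


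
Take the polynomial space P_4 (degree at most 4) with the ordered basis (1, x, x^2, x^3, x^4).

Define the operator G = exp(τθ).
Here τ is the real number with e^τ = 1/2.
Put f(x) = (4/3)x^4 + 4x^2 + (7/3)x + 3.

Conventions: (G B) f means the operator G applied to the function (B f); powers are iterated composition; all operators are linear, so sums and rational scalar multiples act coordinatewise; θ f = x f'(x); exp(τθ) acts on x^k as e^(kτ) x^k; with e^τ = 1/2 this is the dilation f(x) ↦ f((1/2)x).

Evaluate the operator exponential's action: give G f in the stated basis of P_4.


g(x) = (1/12)x^4 + x^2 + (7/6)x + 3

exp(τθ) x^k = e^(kτ) x^k; with e^τ = 1/2 this sends x^k to (1/2)^k x^k
x ↦ 1/2 x
x^2 ↦ 1/4 x^2
x^4 ↦ 1/16 x^4
applying this coordinatewise to f: exp(τθ) f = (1/12)x^4 + x^2 + (7/6)x + 3


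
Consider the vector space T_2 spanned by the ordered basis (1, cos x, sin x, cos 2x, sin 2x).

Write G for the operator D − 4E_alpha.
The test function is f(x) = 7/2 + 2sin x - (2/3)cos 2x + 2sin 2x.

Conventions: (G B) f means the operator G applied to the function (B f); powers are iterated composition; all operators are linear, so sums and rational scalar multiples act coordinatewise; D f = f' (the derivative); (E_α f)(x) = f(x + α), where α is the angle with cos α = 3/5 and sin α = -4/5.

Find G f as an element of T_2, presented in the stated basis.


the result is g(x) = -14 + (42/5)cos x - (24/5)sin x + (164/15)cos 2x + (92/15)sin 2x

D f = 2cos x + 4cos 2x + (4/3)sin 2x
E_alpha f = 7/2 - (8/5)cos x + (6/5)sin x - (26/15)cos 2x - (6/5)sin 2x
(-4E_alpha) f = -14 + (32/5)cos x - (24/5)sin x + (104/15)cos 2x + (24/5)sin 2x
(D − 4E_alpha) f = -14 + (42/5)cos x - (24/5)sin x + (164/15)cos 2x + (92/15)sin 2x


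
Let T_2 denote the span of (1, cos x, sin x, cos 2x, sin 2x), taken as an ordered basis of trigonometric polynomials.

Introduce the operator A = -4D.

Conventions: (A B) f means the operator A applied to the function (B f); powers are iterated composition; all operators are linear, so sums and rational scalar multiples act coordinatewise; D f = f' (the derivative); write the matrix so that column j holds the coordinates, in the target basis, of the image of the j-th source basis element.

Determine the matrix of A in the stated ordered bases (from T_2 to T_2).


image of 1: 0
image of cos x: 4sin x
image of sin x: -4cos x
image of cos 2x: 8sin 2x
image of sin 2x: -8cos 2x
each image's coordinates form column j of the matrix

the matrix is [[0, 0, 0, 0, 0]; [0, 0, -4, 0, 0]; [0, 4, 0, 0, 0]; [0, 0, 0, 0, -8]; [0, 0, 0, 8, 0]] (rows listed top to bottom)


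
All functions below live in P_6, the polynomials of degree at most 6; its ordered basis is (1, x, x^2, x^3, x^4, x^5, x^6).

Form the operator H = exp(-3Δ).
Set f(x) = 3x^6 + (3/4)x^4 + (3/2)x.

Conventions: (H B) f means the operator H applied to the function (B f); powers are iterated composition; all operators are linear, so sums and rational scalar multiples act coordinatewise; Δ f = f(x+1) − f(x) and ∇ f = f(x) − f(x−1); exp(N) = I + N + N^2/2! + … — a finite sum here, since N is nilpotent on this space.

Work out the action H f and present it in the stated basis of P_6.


g(x) = 3x^6 - 54x^5 + (1083/4)x^4 - 189x^3 - 918x^2 + (849/2)x + 2259/4

order-1 term: -54x^5 - 135x^4 - 189x^3 - (297/2)x^2 - 63x - 63/4
order-2 term: 405x^4 + 1620x^3 + (5751/2)x^2 + 2511x + 3537/4
order-3 term: -1620x^3 - 7290x^2 - 12231x - 14823/2
order-4 term: 3645x^2 + 14580x + 63423/4
order-5 term: -4374x - 10935
order-6 term: 2187
the series for exp(-3Δ) f terminates at order 6
exp(-3Δ) f = 3x^6 - 54x^5 + (1083/4)x^4 - 189x^3 - 918x^2 + (849/2)x + 2259/4


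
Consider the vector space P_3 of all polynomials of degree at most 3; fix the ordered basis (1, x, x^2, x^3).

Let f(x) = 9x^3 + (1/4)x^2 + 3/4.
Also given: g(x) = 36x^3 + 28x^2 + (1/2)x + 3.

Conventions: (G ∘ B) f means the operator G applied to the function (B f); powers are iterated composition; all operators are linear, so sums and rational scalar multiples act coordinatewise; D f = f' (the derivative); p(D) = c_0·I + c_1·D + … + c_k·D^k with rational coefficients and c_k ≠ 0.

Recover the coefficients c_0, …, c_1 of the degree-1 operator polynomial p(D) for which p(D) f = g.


D^0 f = 9x^3 + (1/4)x^2 + 3/4
D^1 f = 27x^2 + (1/2)x
matching coefficients of g against c_0 f + c_1 Df + … from the top degree down determines the c_i
solution: c_0 = 4, c_1 = 1

c_0 = 4, c_1 = 1
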